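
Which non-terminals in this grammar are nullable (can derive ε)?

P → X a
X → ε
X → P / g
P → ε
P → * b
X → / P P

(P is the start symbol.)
{ 'P', 'X' }

A non-terminal is nullable if it can derive ε (the empty string): either it has an ε-production, or it has a production whose right-hand side consists entirely of nullable non-terminals.

ε-productions: X → ε, P → ε
So X, P are immediately nullable.
Every non-terminal is now nullable.
Nullable = { 'P', 'X' }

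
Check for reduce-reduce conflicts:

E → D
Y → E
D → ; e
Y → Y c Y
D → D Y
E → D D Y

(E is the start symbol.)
A reduce-reduce conflict occurs when an LR(0) state has two complete items [A → α .] and [B → β .] — both call for a reduction, and with no lookahead the parser cannot choose between them.

Augment with E' → E and build the canonical LR(0) collection (I0 = CLOSURE({[E' → . E]}), then GOTO on every symbol after a dot until no new states appear). It has 11 states:
  I0: { [D → . ; e], [D → . D Y], [E → . D D Y], [E → . D], [E' → . E] }  — shift
  I1: { [D → ; . e] }  — shift
  I2: { [D → . ; e], [D → . D Y], [D → D . Y], [E → . D D Y], [E → . D], [E → D . D Y], [E → D .], [Y → . E], [Y → . Y c Y] }  — shift, reduce
  I3: { [E' → E .] }  — accept
  I4: { [D → . ; e], [D → . D Y], [D → D . Y], [E → . D D Y], [E → . D], [E → D . D Y], [E → D .], [E → D D . Y], [Y → . E], [Y → . Y c Y] }  — shift, reduce
  I5: { [Y → E .] }  — reduce
  I6: { [D → D Y .], [Y → Y . c Y] }  — shift, reduce
  I7: { [D → . ; e], [D → . D Y], [E → . D D Y], [E → . D], [Y → . E], [Y → . Y c Y], [Y → Y c . Y] }  — shift
  I8: { [Y → Y . c Y], [Y → Y c Y .] }  — shift, reduce
  I9: { [D → D Y .], [E → D D Y .], [Y → Y . c Y] }  — shift, 2 reduces
  I10: { [D → ; e .] }  — reduce

I9 contains complete items [D → D Y .], [E → D D Y .] — reduce-reduce conflict.

Answer: Yes — I9: [D → D Y .] vs [E → D D Y .]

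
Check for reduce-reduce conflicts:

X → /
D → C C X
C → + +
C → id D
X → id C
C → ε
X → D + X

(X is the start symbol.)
Yes — I7: [C → .] vs [X → id C .]

A reduce-reduce conflict occurs when an LR(0) state has two complete items [A → α .] and [B → β .] — both call for a reduction, and with no lookahead the parser cannot choose between them.

Augment with X' → X and build the canonical LR(0) collection (I0 = CLOSURE({[X' → . X]}), then GOTO on every symbol after a dot until no new states appear). It has 15 states:
  I0: { [C → . + +], [C → . id D], [C → .], [D → . C C X], [X → . /], [X → . D + X], [X → . id C], [X' → . X] }  — shift, reduce
  I1: { [C → + . +] }  — shift
  I2: { [X → / .] }  — reduce
  I3: { [C → . + +], [C → . id D], [C → .], [D → C . C X] }  — shift, reduce
  I4: { [X → D . + X] }  — shift
  I5: { [X' → X .] }  — accept
  I6: { [C → . + +], [C → . id D], [C → .], [C → id . D], [D → . C C X], [X → id . C] }  — shift, reduce
  I7: { [C → . + +], [C → . id D], [C → .], [D → C . C X], [X → id C .] }  — shift, 2 reduces
  I8: { [C → id D .] }  — reduce
  I9: { [C → . + +], [C → . id D], [C → .], [C → id . D], [D → . C C X] }  — shift, reduce
  I10: { [C → . + +], [C → . id D], [C → .], [D → . C C X], [D → C C . X], [X → . /], [X → . D + X], [X → . id C] }  — shift, reduce
  I11: { [D → C C X .] }  — reduce
  I12: { [C → . + +], [C → . id D], [C → .], [D → . C C X], [X → . /], [X → . D + X], [X → . id C], [X → D + . X] }  — shift, reduce
  I13: { [X → D + X .] }  — reduce
  I14: { [C → + + .] }  — reduce

I7 contains complete items [C → .], [X → id C .] — reduce-reduce conflict.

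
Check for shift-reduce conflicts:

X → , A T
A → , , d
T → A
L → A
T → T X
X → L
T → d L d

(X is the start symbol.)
Yes — I9: [X → , A T .] vs [A → . , , d]

Augment with X' → X and build the canonical LR(0) collection (I0 = CLOSURE({[X' → . X]}), then GOTO on every symbol after a dot until no new states appear). It has 16 states:
  I0: { [A → . , , d], [L → . A], [X → . , A T], [X → . L], [X' → . X] }  — shift
  I1: { [A → , . , d], [A → . , , d], [X → , . A T] }  — shift
  I2: { [L → A .] }  — reduce
  I3: { [X → L .] }  — reduce
  I4: { [X' → X .] }  — accept
  I5: { [A → , , . d], [A → , . , d] }  — shift
  I6: { [A → . , , d], [T → . A], [T → . T X], [T → . d L d], [X → , A . T] }  — shift
  I7: { [A → , . , d] }  — shift
  I8: { [T → A .] }  — reduce
  I9: { [A → . , , d], [L → . A], [T → T . X], [X → , A T .], [X → . , A T], [X → . L] }  — shift, reduce
  I10: { [A → . , , d], [L → . A], [T → d . L d] }  — shift
  I11: { [T → d L . d] }  — shift
  I12: { [T → d L d .] }  — reduce
  I13: { [T → T X .] }  — reduce
  I14: { [A → , , . d] }  — shift
  I15: { [A → , , d .] }  — reduce

I9 contains reduce item [X → , A T .] and shift items [A → . , , d], [X → . , A T] — shift-reduce conflict.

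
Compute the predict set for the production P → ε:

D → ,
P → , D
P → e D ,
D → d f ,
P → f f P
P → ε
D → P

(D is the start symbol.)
PREDICT(P → ε) = (FIRST(RHS) \ {ε}) ∪ (FOLLOW(P) if ε ∈ FIRST(RHS), i.e. RHS ⇒* ε)
The right-hand side is ε (FIRST(ε) = { ε }), so the predict set is FOLLOW(P) = { $, ',' }
PREDICT(P → ε) = { $, ',' }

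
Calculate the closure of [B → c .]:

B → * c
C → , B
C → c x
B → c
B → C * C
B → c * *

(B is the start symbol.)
{ [B → c .] }

To compute CLOSURE, for each item [A → α.Bβ] where B is a non-terminal, add [B → .γ] for all productions B → γ; repeat for the newly added items until nothing changes.

Start with: [B → c .]
The dot is at the end, so nothing is added.

CLOSURE = { [B → c .] }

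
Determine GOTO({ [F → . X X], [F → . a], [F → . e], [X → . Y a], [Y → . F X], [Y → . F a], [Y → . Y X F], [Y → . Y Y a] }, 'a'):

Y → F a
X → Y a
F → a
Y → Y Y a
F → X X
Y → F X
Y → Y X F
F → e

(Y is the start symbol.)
{ [F → a .] }

GOTO(I, 'a') = CLOSURE({ [A → αX.β] : [A → α.Xβ] ∈ I, X = 'a' })

Items with dot before 'a', with the dot advanced:
  [F → . a] → [F → a .]
Closure adds nothing (no advanced item has the dot before a non-terminal).

GOTO = { [F → a .] }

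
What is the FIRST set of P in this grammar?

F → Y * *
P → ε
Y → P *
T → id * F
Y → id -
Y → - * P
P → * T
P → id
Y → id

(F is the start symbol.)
From P → ε:
  - ε-production, so ε ∈ FIRST(P)
From P → * T:
  - '*' is a terminal: add '*' and stop
From P → id:
  - id is a terminal: add 'id' and stop

Collecting: FIRST(P) = { '*', 'id', ε }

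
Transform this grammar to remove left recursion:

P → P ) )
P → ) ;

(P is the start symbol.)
P → ) ; P'
P' → ) ) P'
P' → ε

P is directly left-recursive. The standard transformation for
  A → A α₁ | ... | A α_m | β₁ | ... | β_n
is
  A  → β₁ A' | ... | β_n A'
  A' → α₁ A' | ... | α_m A' | ε

P → ) ; becomes P → ) ; P'
P → P ) ) becomes P' → ) ) P'
Add P' → ε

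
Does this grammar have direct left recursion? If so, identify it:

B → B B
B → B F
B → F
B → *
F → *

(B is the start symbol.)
Yes, B is left-recursive

B → B B: LEFT RECURSIVE (starts with B)
B → B F: LEFT RECURSIVE (starts with B)
B → F: starts with F
B → *: starts with '*'
F → *: starts with '*'

The grammar has direct left recursion on: B.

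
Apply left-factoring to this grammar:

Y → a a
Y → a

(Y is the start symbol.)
Y → a Y'
Y' → a
Y' → ε

Left-factoring transforms A → αβ₁ | αβ₂ into A → αA' and A' → β₁ | β₂
(α is the longest common prefix among the alternatives). Repeat until
no nonterminal has two alternatives with a common prefix.

Round 1: Y has alternatives sharing prefix 'a'. Introduce Y': Y → a Y'
  Add: Y' → a
  Add: Y' → ε

No remaining common prefixes — done.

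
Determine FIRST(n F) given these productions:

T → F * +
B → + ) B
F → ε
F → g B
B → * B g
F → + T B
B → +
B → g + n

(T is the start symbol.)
{ 'n' }

To compute FIRST(n F), process the symbols left to right:
Symbol n is a terminal. Add 'n' and stop.
FIRST(n F) = { 'n' }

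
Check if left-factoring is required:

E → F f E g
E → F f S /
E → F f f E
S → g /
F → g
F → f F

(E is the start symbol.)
Left-factoring is needed when two productions for the same non-terminal
share a common prefix on the right-hand side.

Productions for E:
  E → F f E g
  E → F f S /
  E → F f f E
Productions for F:
  F → g
  F → f F

Found common prefix 'F f' in productions for E

Answer: Yes, E has productions with common prefix 'F f'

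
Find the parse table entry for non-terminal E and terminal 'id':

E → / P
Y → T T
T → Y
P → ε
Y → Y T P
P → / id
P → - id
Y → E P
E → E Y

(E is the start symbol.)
Empty (error entry)

To find M[E, 'id'], we find productions for E where 'id' is in the predict set (PREDICT(N → α) = (FIRST(α) \ {ε}) ∪ (FOLLOW(N) if α ⇒* ε)).

Relevant sets:
  FIRST(E) = { '/' }

E → / P: PREDICT = { '/' }
E → E Y: PREDICT = { '/' }

M[E, 'id'] is empty (no production applies)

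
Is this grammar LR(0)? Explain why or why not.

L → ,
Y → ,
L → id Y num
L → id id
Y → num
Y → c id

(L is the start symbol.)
Yes, the grammar is LR(0)

Augment with L' → L and build the canonical LR(0) collection (I0 = CLOSURE({[L' → . L]}), then GOTO on every symbol after a dot until no new states appear). It has 11 states:
  I0: { [L → . ,], [L → . id Y num], [L → . id id], [L' → . L] }  — shift
  I1: { [L → , .] }  — reduce
  I2: { [L' → L .] }  — accept
  I3: { [L → id . Y num], [L → id . id], [Y → . ,], [Y → . c id], [Y → . num] }  — shift
  I4: { [Y → , .] }  — reduce
  I5: { [L → id Y . num] }  — shift
  I6: { [Y → c . id] }  — shift
  I7: { [L → id id .] }  — reduce
  I8: { [Y → num .] }  — reduce
  I9: { [Y → c id .] }  — reduce
  I10: { [L → id Y num .] }  — reduce

Every state is either a pure shift/goto state or contains exactly one complete item and nothing to shift — no conflicts. The grammar is LR(0).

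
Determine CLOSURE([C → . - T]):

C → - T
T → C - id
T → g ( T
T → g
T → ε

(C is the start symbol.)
{ [C → . - T] }

To compute CLOSURE, for each item [A → α.Bβ] where B is a non-terminal, add [B → .γ] for all productions B → γ; repeat for the newly added items until nothing changes.

Start with: [C → . - T]
The dot precedes the terminal '-', so nothing is added.

CLOSURE = { [C → . - T] }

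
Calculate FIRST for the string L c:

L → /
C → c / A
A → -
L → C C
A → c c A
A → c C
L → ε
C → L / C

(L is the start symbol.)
FIRST sets of the non-terminals involved (from the grammar, by fixed-point iteration):
  FIRST(L) = { '/', 'c', ε }

To compute FIRST(L c), process the symbols left to right:
Symbol L is a non-terminal. Add FIRST(L) \ {ε} = { '/', 'c' }
L is nullable (ε ∈ FIRST(L)), continue to the next symbol.
Symbol c is a terminal. Add 'c' and stop.
FIRST(L c) = { '/', 'c' }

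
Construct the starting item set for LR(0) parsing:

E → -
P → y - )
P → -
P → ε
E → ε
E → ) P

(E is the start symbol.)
{ [E → . ) P], [E → . -], [E → .], [E' → . E] }

First, augment the grammar with E' → E
I₀ = CLOSURE({ [E' → . E] }):
  [E' → . E] has the dot before E: add [E → . -], [E → .], [E → . ) P]
No further items can be added.

I₀ = { [E → . ) P], [E → . -], [E → .], [E' → . E] }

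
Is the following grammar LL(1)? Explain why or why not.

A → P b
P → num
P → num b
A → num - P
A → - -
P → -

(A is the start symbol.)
A grammar is LL(1) if for each non-terminal N with multiple productions, the predict sets of those productions are pairwise disjoint, where PREDICT(N → α) = (FIRST(α) \ {ε}) ∪ (FOLLOW(N) if α ⇒* ε).

Relevant sets:
  FIRST(P) = { '-', 'num' }

For A:
  PREDICT(A → P b) = { '-', 'num' }
  PREDICT(A → num '-' P) = { 'num' }
  PREDICT(A → '-' '-') = { '-' }
For P:
  PREDICT(P → num) = { 'num' }
  PREDICT(P → num b) = { 'num' }
  PREDICT(P → '-') = { '-' }

Conflict found: Predict set conflict for A: { 'num' }
The grammar is NOT LL(1).

Answer: No. Predict set conflict for A: { 'num' }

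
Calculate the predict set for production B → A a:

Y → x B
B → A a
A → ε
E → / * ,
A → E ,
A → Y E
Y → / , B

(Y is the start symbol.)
PREDICT(B → A a) = (FIRST(RHS) \ {ε}) ∪ (FOLLOW(B) if ε ∈ FIRST(RHS), i.e. RHS ⇒* ε)
FIRST(A) = { '/', 'x', ε }
FIRST(A a) = { '/', 'a', 'x' }
ε ∉ FIRST(A a), so FOLLOW(B) is not added.
PREDICT(B → A a) = { '/', 'a', 'x' }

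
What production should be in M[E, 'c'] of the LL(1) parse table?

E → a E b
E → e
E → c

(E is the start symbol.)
To find M[E, 'c'], we find productions for E where 'c' is in the predict set (PREDICT(N → α) = (FIRST(α) \ {ε}) ∪ (FOLLOW(N) if α ⇒* ε)).

E → a E b: PREDICT = { 'a' }
E → e: PREDICT = { 'e' }
E → c: PREDICT = { 'c' }
  'c' is in predict set, so this production goes in M[E, 'c']

M[E, 'c'] = E → c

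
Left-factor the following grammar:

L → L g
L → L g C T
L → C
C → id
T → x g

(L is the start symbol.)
Left-factoring transforms A → αβ₁ | αβ₂ into A → αA' and A' → β₁ | β₂
(α is the longest common prefix among the alternatives). Repeat until
no nonterminal has two alternatives with a common prefix.

Round 1: L has alternatives sharing prefix 'L g'. Introduce L': L → L g L'
  Add: L' → ε
  Add: L' → C T

No remaining common prefixes — done.

Resulting grammar:
L → L g L'
L' → ε
L' → C T
L → C
C → id
T → x g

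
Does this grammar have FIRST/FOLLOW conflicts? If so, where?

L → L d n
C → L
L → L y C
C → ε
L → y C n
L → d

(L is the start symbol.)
Nullable non-terminals: C.
FIRST sets used below: FIRST(L) = { 'd', 'y' }

C: nullable alternative(s) C → ε; FOLLOW(C) = { $, 'd', 'n', 'y' }
  C → L: FIRST \ {ε} = { 'd', 'y' } — overlaps FOLLOW(C) on { 'd', 'y' }: CONFLICT
  C → ε: FIRST \ {ε} = { } — this is the only nullable alternative, skip

L has no nullable alternative, so no FIRST/FOLLOW check is needed there.

So the grammar has 1 FIRST/FOLLOW conflict (marked CONFLICT above).

Answer: Yes. C → L with FOLLOW(C) on { 'd', 'y' }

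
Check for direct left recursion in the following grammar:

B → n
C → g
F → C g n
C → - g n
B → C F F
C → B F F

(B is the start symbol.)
No direct left recursion

B → n: starts with n
C → g: starts with g
F → C g n: starts with C
C → - g n: starts with '-'
B → C F F: starts with C
C → B F F: starts with B

No direct left recursion found.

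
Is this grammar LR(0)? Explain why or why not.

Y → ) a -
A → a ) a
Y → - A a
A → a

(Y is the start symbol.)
No. Shift-reduce conflict between [A → a .] and [A → a . ) a]

A grammar is LR(0) if no state in the canonical LR(0) collection has:
  - both a shift item (dot before a terminal) and a complete item (shift-reduce conflict), or
  - two or more complete items (reduce-reduce conflict; the accept item [Y' → Y .] counts as a complete item here).

Augment with Y' → Y and build the canonical LR(0) collection (I0 = CLOSURE({[Y' → . Y]}), then GOTO on every symbol after a dot until no new states appear). It has 11 states:
  I0: { [Y → . ) a -], [Y → . - A a], [Y' → . Y] }  — shift
  I1: { [Y → ) . a -] }  — shift
  I2: { [A → . a ) a], [A → . a], [Y → - . A a] }  — shift
  I3: { [Y' → Y .] }  — accept
  I4: { [Y → - A . a] }  — shift
  I5: { [A → a . ) a], [A → a .] }  — shift, reduce
  I6: { [A → a ) . a] }  — shift
  I7: { [A → a ) a .] }  — reduce
  I8: { [Y → - A a .] }  — reduce
  I9: { [Y → ) a . -] }  — shift
  I10: { [Y → ) a - .] }  — reduce

Conflict in state I5:
  Shift-reduce conflict between [A → a .] and [A → a . ) a]
So the grammar is NOT LR(0).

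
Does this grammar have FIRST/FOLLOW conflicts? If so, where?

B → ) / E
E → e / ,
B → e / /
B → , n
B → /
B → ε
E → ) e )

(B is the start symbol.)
No FIRST/FOLLOW conflicts.

A FIRST/FOLLOW conflict occurs when a non-terminal N has a nullable alternative N → β (β ⇒* ε) and another alternative N → α with FIRST(α) ∩ FOLLOW(N) ≠ ∅: on such a lookahead the parser cannot decide between expanding α and letting N vanish via β.

Nullable non-terminals: B.

B: nullable alternative(s) B → ε; FOLLOW(B) = { $ }
  B → ) / E: FIRST \ {ε} = { ')' } — disjoint from FOLLOW(B)
  B → e / /: FIRST \ {ε} = { 'e' } — disjoint from FOLLOW(B)
  B → , n: FIRST \ {ε} = { ',' } — disjoint from FOLLOW(B)
  B → /: FIRST \ {ε} = { '/' } — disjoint from FOLLOW(B)
  B → ε: FIRST \ {ε} = { } — this is the only nullable alternative, skip

E has no nullable alternative, so no FIRST/FOLLOW check is needed there.

No FIRST/FOLLOW conflicts found.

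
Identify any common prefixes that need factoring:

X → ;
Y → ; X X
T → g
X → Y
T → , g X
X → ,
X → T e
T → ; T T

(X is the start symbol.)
Left-factoring is needed when two productions for the same non-terminal
share a common prefix on the right-hand side.

Productions for X:
  X → ;
  X → Y
  X → ,
  X → T e
Productions for T:
  T → g
  T → , g X
  T → ; T T

No common prefixes found.

Answer: No, left-factoring is not needed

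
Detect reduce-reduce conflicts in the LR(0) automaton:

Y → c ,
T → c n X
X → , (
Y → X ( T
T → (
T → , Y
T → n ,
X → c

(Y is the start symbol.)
A reduce-reduce conflict occurs when an LR(0) state has two complete items [A → α .] and [B → β .] — both call for a reduction, and with no lookahead the parser cannot choose between them.

Augment with Y' → Y and build the canonical LR(0) collection (I0 = CLOSURE({[Y' → . Y]}), then GOTO on every symbol after a dot until no new states appear). It has 18 states:
  I0: { [X → . , (], [X → . c], [Y → . X ( T], [Y → . c ,], [Y' → . Y] }  — shift
  I1: { [X → , . (] }  — shift
  I2: { [Y → X . ( T] }  — shift
  I3: { [Y' → Y .] }  — accept
  I4: { [X → c .], [Y → c . ,] }  — shift, reduce
  I5: { [Y → c , .] }  — reduce
  I6: { [T → . (], [T → . , Y], [T → . c n X], [T → . n ,], [Y → X ( . T] }  — shift
  I7: { [T → ( .] }  — reduce
  I8: { [T → , . Y], [X → . , (], [X → . c], [Y → . X ( T], [Y → . c ,] }  — shift
  I9: { [Y → X ( T .] }  — reduce
  I10: { [T → c . n X] }  — shift
  I11: { [T → n . ,] }  — shift
  I12: { [T → n , .] }  — reduce
  I13: { [T → c n . X], [X → . , (], [X → . c] }  — shift
  I14: { [T → c n X .] }  — reduce
  I15: { [X → c .] }  — reduce
  I16: { [T → , Y .] }  — reduce
  I17: { [X → , ( .] }  — reduce

No state contains more than one complete item.

Answer: No reduce-reduce conflicts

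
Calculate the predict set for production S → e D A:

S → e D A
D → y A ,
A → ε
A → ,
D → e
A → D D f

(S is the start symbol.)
{ 'e' }

PREDICT(S → e D A) = (FIRST(RHS) \ {ε}) ∪ (FOLLOW(S) if ε ∈ FIRST(RHS), i.e. RHS ⇒* ε)
FIRST(e D A) = { 'e' }
ε ∉ FIRST(e D A), so FOLLOW(S) is not added.
PREDICT(S → e D A) = { 'e' }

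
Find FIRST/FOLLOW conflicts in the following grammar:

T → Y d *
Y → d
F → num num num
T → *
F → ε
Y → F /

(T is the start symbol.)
No FIRST/FOLLOW conflicts.

A FIRST/FOLLOW conflict occurs when a non-terminal N has a nullable alternative N → β (β ⇒* ε) and another alternative N → α with FIRST(α) ∩ FOLLOW(N) ≠ ∅: on such a lookahead the parser cannot decide between expanding α and letting N vanish via β.

Nullable non-terminals: F.

F: nullable alternative(s) F → ε; FOLLOW(F) = { '/' }
  F → num num num: FIRST \ {ε} = { 'num' } — disjoint from FOLLOW(F)
  F → ε: FIRST \ {ε} = { } — this is the only nullable alternative, skip

T, Y have no nullable alternative, so no FIRST/FOLLOW check is needed there.

No FIRST/FOLLOW conflicts found.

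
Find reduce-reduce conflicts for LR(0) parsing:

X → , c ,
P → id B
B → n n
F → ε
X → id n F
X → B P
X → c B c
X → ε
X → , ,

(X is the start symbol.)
A reduce-reduce conflict occurs when an LR(0) state has two complete items [A → α .] and [B → β .] — both call for a reduction, and with no lookahead the parser cannot choose between them.

Augment with X' → X and build the canonical LR(0) collection (I0 = CLOSURE({[X' → . X]}), then GOTO on every symbol after a dot until no new states appear). It has 18 states:
  I0: { [B → . n n], [X → . , ,], [X → . , c ,], [X → . B P], [X → . c B c], [X → . id n F], [X → .], [X' → . X] }  — shift, reduce
  I1: { [X → , . ,], [X → , . c ,] }  — shift
  I2: { [P → . id B], [X → B . P] }  — shift
  I3: { [X' → X .] }  — accept
  I4: { [B → . n n], [X → c . B c] }  — shift
  I5: { [X → id . n F] }  — shift
  I6: { [B → n . n] }  — shift
  I7: { [B → n n .] }  — reduce
  I8: { [F → .], [X → id n . F] }  — reduce
  I9: { [X → id n F .] }  — reduce
  I10: { [X → c B . c] }  — shift
  I11: { [X → c B c .] }  — reduce
  I12: { [X → B P .] }  — reduce
  I13: { [B → . n n], [P → id . B] }  — shift
  I14: { [P → id B .] }  — reduce
  I15: { [X → , , .] }  — reduce
  I16: { [X → , c . ,] }  — shift
  I17: { [X → , c , .] }  — reduce

No state contains more than one complete item.

Answer: No reduce-reduce conflicts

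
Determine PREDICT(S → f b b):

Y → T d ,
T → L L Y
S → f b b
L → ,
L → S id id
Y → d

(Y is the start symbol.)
PREDICT(S → f b b) = (FIRST(RHS) \ {ε}) ∪ (FOLLOW(S) if ε ∈ FIRST(RHS), i.e. RHS ⇒* ε)
FIRST(f b b) = { 'f' }
ε ∉ FIRST(f b b), so FOLLOW(S) is not added.
PREDICT(S → f b b) = { 'f' }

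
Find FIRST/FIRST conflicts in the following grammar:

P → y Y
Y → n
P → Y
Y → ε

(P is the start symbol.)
FIRST sets of the non-terminals at (or reachable through a nullable prefix from) the front of some alternative:
  FIRST(Y) = { 'n', ε }

Productions for P:
  P → y Y: FIRST = { 'y' }
  P → Y: FIRST = { 'n', ε }
Productions for Y:
  Y → n: FIRST = { 'n' }
  Y → ε: FIRST = { ε }

All alternatives of each non-terminal have pairwise disjoint FIRST sets.

Answer: No FIRST/FIRST conflicts.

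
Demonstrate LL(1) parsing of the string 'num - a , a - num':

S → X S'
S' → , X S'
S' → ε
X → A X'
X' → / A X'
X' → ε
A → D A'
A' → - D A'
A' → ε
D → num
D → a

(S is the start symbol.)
LL(1) parsing maintains a stack (initially the start symbol over $) and the input. At each step: if the stack top is a terminal, match it against the current input token; if it is a non-terminal N, replace it with the RHS of M[N, lookahead] (the unique production whose predict set contains the lookahead).

Stack is shown with the top on the left.

Stack           Input                Action
-------------------------------------------
S $             num - a , a - num $  output S → X S'
X S' $          num - a , a - num $  output X → A X'
A X' S' $       num - a , a - num $  output A → D A'
D A' X' S' $    num - a , a - num $  output D → num
num A' X' S' $  num - a , a - num $  match 'num'
A' X' S' $      - a , a - num $      output A' → - D A'
- D A' X' S' $  - a , a - num $      match '-'
D A' X' S' $    a , a - num $        output D → a
a A' X' S' $    a , a - num $        match 'a'
A' X' S' $      , a - num $          output A' → ε
X' S' $         , a - num $          output X' → ε
S' $            , a - num $          output S' → , X S'
, X S' $        , a - num $          match ','
X S' $          a - num $            output X → A X'
A X' S' $       a - num $            output A → D A'
D A' X' S' $    a - num $            output D → a
a A' X' S' $    a - num $            match 'a'
A' X' S' $      - num $              output A' → - D A'
- D A' X' S' $  - num $              match '-'
D A' X' S' $    num $                output D → num
num A' X' S' $  num $                match 'num'
A' X' S' $      $                    output A' → ε
X' S' $         $                    output X' → ε
S' $            $                    output S' → ε
$               $                    accept

The string is accepted.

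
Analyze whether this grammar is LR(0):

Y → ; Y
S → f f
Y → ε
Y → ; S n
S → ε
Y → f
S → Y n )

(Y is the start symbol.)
No. Shift-reduce conflict between [Y → .] and [Y → . ; S n]

Augment with Y' → Y and build the canonical LR(0) collection (I0 = CLOSURE({[Y' → . Y]}), then GOTO on every symbol after a dot until no new states appear). It has 11 states:
  I0: { [Y → . ; S n], [Y → . ; Y], [Y → . f], [Y → .], [Y' → . Y] }  — shift, reduce
  I1: { [S → . Y n )], [S → . f f], [S → .], [Y → . ; S n], [Y → . ; Y], [Y → . f], [Y → .], [Y → ; . S n], [Y → ; . Y] }  — shift, 2 reduces
  I2: { [Y' → Y .] }  — accept
  I3: { [Y → f .] }  — reduce
  I4: { [Y → ; S . n] }  — shift
  I5: { [S → Y . n )], [Y → ; Y .] }  — shift, reduce
  I6: { [S → f . f], [Y → f .] }  — shift, reduce
  I7: { [S → f f .] }  — reduce
  I8: { [S → Y n . )] }  — shift
  I9: { [S → Y n ) .] }  — reduce
  I10: { [Y → ; S n .] }  — reduce

Conflict in state I0:
  Shift-reduce conflict between [Y → .] and [Y → . ; S n]
So the grammar is NOT LR(0).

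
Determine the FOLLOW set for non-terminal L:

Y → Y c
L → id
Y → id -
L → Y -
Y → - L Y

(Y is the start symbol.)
To compute FOLLOW(L), find every occurrence of L on a right-hand side N → α L β: add FIRST(β) \ {ε}, and if β is empty or nullable also add FOLLOW(N). Iterate to a fixed point.

In Y → - L Y: L is followed by Y, add FIRST(Y) \ {ε} = { '-', 'id' }

Taking the union: FOLLOW(L) = { '-', 'id' }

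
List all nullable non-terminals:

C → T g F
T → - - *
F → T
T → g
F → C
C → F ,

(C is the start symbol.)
None

A non-terminal is nullable if it can derive ε (the empty string): either it has an ε-production, or it has a production whose right-hand side consists entirely of nullable non-terminals.

There are no ε-productions, so no non-terminal can derive ε.
No non-terminals are nullable.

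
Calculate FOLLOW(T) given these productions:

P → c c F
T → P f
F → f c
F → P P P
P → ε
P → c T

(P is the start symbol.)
{ $, 'c', 'f' }

In P → c T: T is at the end, add FOLLOW(P)

The FOLLOW sets referred to above (computed the same way, to a fixed point):
  FOLLOW(P) = { $, 'c', 'f' }

Taking the union: FOLLOW(T) = { $, 'c', 'f' }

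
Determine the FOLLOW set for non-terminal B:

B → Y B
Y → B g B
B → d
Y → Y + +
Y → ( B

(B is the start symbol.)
To compute FOLLOW(B), find every occurrence of B on a right-hand side N → α B β: add FIRST(β) \ {ε}, and if β is empty or nullable also add FOLLOW(N). Iterate to a fixed point.

B is the start symbol, so $ ∈ FOLLOW(B).
In B → Y B: B is at the end; this adds FOLLOW(B) to itself — nothing new
In Y → B g B: B is followed by g B, add FIRST(g B) \ {ε} = { 'g' }
In Y → B g B: B is at the end, add FOLLOW(Y)
In Y → ( B: B is at the end, add FOLLOW(Y)

The FOLLOW sets referred to above (computed the same way, to a fixed point):
  FOLLOW(Y) = { '(', '+', 'd' }

Taking the union: FOLLOW(B) = { $, '(', '+', 'd', 'g' }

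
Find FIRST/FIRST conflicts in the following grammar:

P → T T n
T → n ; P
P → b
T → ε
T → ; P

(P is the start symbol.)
No FIRST/FIRST conflicts.

A FIRST/FIRST conflict occurs when two productions N → α and N → β for the same non-terminal have FIRST(α) ∩ FIRST(β) ≠ ∅ (with ε ∈ FIRST of a nullable right-hand side, so two nullable alternatives also conflict).

FIRST sets of the non-terminals at (or reachable through a nullable prefix from) the front of some alternative:
  FIRST(T) = { ';', 'n', ε }

Productions for P:
  P → T T n: FIRST = { ';', 'n' }
  P → b: FIRST = { 'b' }
Productions for T:
  T → n ; P: FIRST = { 'n' }
  T → ε: FIRST = { ε }
  T → ; P: FIRST = { ';' }

All alternatives of each non-terminal have pairwise disjoint FIRST sets.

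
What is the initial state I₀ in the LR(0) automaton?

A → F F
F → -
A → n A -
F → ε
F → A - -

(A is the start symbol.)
First, augment the grammar with A' → A
I₀ = CLOSURE({ [A' → . A] }):
  [A' → . A] has the dot before A: add [A → . F F], [A → . n A -]
  [A → . F F] has the dot before F: add [F → . -], [F → .], [F → . A - -]
No further items can be added.

I₀ = { [A → . F F], [A → . n A -], [A' → . A], [F → . -], [F → . A - -], [F → .] }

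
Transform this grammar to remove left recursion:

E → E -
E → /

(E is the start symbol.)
E → / E'
E' → - E'
E' → ε

E is directly left-recursive. The standard transformation for
  A → A α₁ | ... | A α_m | β₁ | ... | β_n
is
  A  → β₁ A' | ... | β_n A'
  A' → α₁ A' | ... | α_m A' | ε

E → / becomes E → / E'
E → E - becomes E' → - E'
Add E' → ε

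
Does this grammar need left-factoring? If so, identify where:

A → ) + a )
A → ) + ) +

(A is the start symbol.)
Left-factoring is needed when two productions for the same non-terminal
share a common prefix on the right-hand side.

Productions for A:
  A → ) + a )
  A → ) + ) +

Found common prefix ') +' in productions for A

Answer: Yes, A has productions with common prefix ') +'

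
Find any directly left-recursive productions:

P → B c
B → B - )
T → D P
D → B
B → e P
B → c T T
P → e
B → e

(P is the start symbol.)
Direct left recursion occurs when N → N α for some non-terminal N (the right-hand side begins with the left-hand side itself).

P → B c: starts with B
B → B - ): LEFT RECURSIVE (starts with B)
T → D P: starts with D
D → B: starts with B
B → e P: starts with e
B → c T T: starts with c
P → e: starts with e
B → e: starts with e

The grammar has direct left recursion on: B.

Answer: Yes, B is left-recursive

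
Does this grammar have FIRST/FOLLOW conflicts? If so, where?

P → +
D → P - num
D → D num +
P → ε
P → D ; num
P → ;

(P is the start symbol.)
Yes. P → D ';' num with FOLLOW(P) on { '-' }

Nullable non-terminals: P.
FIRST sets used below: FIRST(D) = { '+', '-', ';' }

P: nullable alternative(s) P → ε; FOLLOW(P) = { $, '-' }
  P → +: FIRST \ {ε} = { '+' } — disjoint from FOLLOW(P)
  P → ε: FIRST \ {ε} = { } — this is the only nullable alternative, skip
  P → D ; num: FIRST \ {ε} = { '+', '-', ';' } — overlaps FOLLOW(P) on { '-' }: CONFLICT
  P → ;: FIRST \ {ε} = { ';' } — disjoint from FOLLOW(P)

D has no nullable alternative, so no FIRST/FOLLOW check is needed there.

So the grammar has 1 FIRST/FOLLOW conflict (marked CONFLICT above).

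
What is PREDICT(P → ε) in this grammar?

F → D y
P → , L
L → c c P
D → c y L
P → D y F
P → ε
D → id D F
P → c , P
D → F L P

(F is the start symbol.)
PREDICT(P → ε) = (FIRST(RHS) \ {ε}) ∪ (FOLLOW(P) if ε ∈ FIRST(RHS), i.e. RHS ⇒* ε)
The right-hand side is ε (FIRST(ε) = { ε }), so the predict set is FOLLOW(P) = { ',', 'c', 'id', 'y' }
PREDICT(P → ε) = { ',', 'c', 'id', 'y' }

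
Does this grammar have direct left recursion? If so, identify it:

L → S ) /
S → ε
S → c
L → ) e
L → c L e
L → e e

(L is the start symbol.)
L → S ) /: starts with S
S → ε: starts with ε
S → c: starts with c
L → ) e: starts with ')'
L → c L e: starts with c
L → e e: starts with e

No direct left recursion found.

Answer: No direct left recursion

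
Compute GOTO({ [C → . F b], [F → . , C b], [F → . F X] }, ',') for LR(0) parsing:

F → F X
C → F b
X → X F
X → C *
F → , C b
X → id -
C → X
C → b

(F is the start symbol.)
{ [C → . F b], [C → . X], [C → . b], [F → , . C b], [F → . , C b], [F → . F X], [X → . C *], [X → . X F], [X → . id -] }

GOTO(I, ',') = CLOSURE({ [A → αX.β] : [A → α.Xβ] ∈ I, X = ',' })

Items with dot before ',', with the dot advanced:
  [F → . , C b] → [F → , . C b]
Closure of the advanced items:
  [F → , . C b] has the dot before C: add [C → . F b], [C → . X], [C → . b]
  [C → . F b] has the dot before F: add [F → . F X], [F → . , C b]
  [C → . X] has the dot before X: add [X → . X F], [X → . C *], [X → . id -]

GOTO = { [C → . F b], [C → . X], [C → . b], [F → , . C b], [F → . , C b], [F → . F X], [X → . C *], [X → . X F], [X → . id -] }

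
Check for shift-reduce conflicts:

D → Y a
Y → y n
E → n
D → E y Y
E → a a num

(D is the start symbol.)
No shift-reduce conflicts

A shift-reduce conflict occurs when an LR(0) state has both:
  - a complete (reduce) item [A → α .] (dot at the end), and
  - a shift item [B → β . c γ] (dot before a terminal).

Augment with D' → D and build the canonical LR(0) collection (I0 = CLOSURE({[D' → . D]}), then GOTO on every symbol after a dot until no new states appear). It has 13 states:
  I0: { [D → . E y Y], [D → . Y a], [D' → . D], [E → . a a num], [E → . n], [Y → . y n] }  — shift
  I1: { [D' → D .] }  — accept
  I2: { [D → E . y Y] }  — shift
  I3: { [D → Y . a] }  — shift
  I4: { [E → a . a num] }  — shift
  I5: { [E → n .] }  — reduce
  I6: { [Y → y . n] }  — shift
  I7: { [Y → y n .] }  — reduce
  I8: { [E → a a . num] }  — shift
  I9: { [E → a a num .] }  — reduce
  I10: { [D → Y a .] }  — reduce
  I11: { [D → E y . Y], [Y → . y n] }  — shift
  I12: { [D → E y Y .] }  — reduce

No state contains both a complete item and a shift item.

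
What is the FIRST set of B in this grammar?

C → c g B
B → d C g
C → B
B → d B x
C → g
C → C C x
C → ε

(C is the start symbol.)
{ 'd' }

From B → d C g:
  - d is a terminal: add 'd' and stop
From B → d B x:
  - d is a terminal: add 'd' and stop

Collecting: FIRST(B) = { 'd' }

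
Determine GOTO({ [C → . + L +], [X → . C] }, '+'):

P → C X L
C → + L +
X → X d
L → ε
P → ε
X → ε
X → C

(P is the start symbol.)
GOTO(I, '+') = CLOSURE({ [A → αX.β] : [A → α.Xβ] ∈ I, X = '+' })

Items with dot before '+', with the dot advanced:
  [C → . + L +] → [C → + . L +]
Closure of the advanced items:
  [C → + . L +] has the dot before L: add [L → .]

GOTO = { [C → + . L +], [L → .] }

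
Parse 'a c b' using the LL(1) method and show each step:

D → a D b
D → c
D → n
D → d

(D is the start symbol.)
LL(1) parsing maintains a stack (initially the start symbol over $) and the input. At each step: if the stack top is a terminal, match it against the current input token; if it is a non-terminal N, replace it with the RHS of M[N, lookahead] (the unique production whose predict set contains the lookahead).

Stack is shown with the top on the left.

Stack    Input    Action
------------------------
D $      a c b $  output D → a D b
a D b $  a c b $  match 'a'
D b $    c b $    output D → c
c b $    c b $    match 'c'
b $      b $      match 'b'
$        $        accept

The string is accepted.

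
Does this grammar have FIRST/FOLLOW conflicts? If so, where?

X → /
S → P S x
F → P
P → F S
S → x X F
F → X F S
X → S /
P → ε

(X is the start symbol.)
Yes. F → X F S with FOLLOW(F) on { '/', 'x' }; P → F S with FOLLOW(P) on { '/', 'x' }

Nullable non-terminals: F, P.
FIRST sets used below: FIRST(P) = { '/', 'x', ε }, FIRST(X) = { '/', 'x' }, FIRST(F) = { '/', 'x', ε }, FIRST(S) = { '/', 'x' }

F: nullable alternative(s) F → P; FOLLOW(F) = { '/', 'x' }
  F → P: FIRST \ {ε} = { '/', 'x' } — this is the only nullable alternative, skip
  F → X F S: FIRST \ {ε} = { '/', 'x' } — overlaps FOLLOW(F) on { '/', 'x' }: CONFLICT

P: nullable alternative(s) P → ε; FOLLOW(P) = { '/', 'x' }
  P → F S: FIRST \ {ε} = { '/', 'x' } — overlaps FOLLOW(P) on { '/', 'x' }: CONFLICT
  P → ε: FIRST \ {ε} = { } — this is the only nullable alternative, skip

S, X have no nullable alternative, so no FIRST/FOLLOW check is needed there.

So the grammar has 2 FIRST/FOLLOW conflicts (marked CONFLICT above).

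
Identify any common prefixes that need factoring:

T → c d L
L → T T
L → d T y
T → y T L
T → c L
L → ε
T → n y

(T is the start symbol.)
Left-factoring is needed when two productions for the same non-terminal
share a common prefix on the right-hand side.

Productions for T:
  T → c d L
  T → y T L
  T → c L
  T → n y
Productions for L:
  L → T T
  L → d T y
  L → ε

Found common prefix 'c' in productions for T

Answer: Yes, T has productions with common prefix 'c'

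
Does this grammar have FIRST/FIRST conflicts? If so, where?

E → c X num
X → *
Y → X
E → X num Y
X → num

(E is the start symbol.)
No FIRST/FIRST conflicts.

A FIRST/FIRST conflict occurs when two productions N → α and N → β for the same non-terminal have FIRST(α) ∩ FIRST(β) ≠ ∅ (with ε ∈ FIRST of a nullable right-hand side, so two nullable alternatives also conflict).

FIRST sets of the non-terminals at (or reachable through a nullable prefix from) the front of some alternative:
  FIRST(X) = { '*', 'num' }

Productions for E:
  E → c X num: FIRST = { 'c' }
  E → X num Y: FIRST = { '*', 'num' }
Productions for X:
  X → *: FIRST = { '*' }
  X → num: FIRST = { 'num' }
Y has only one production, so no FIRST/FIRST conflict is possible there.

All alternatives of each non-terminal have pairwise disjoint FIRST sets.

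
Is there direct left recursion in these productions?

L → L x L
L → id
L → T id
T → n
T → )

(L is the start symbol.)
L → L x L: LEFT RECURSIVE (starts with L)
L → id: starts with id
L → T id: starts with T
T → n: starts with n
T → ): starts with ')'

The grammar has direct left recursion on: L.

Answer: Yes, L is left-recursive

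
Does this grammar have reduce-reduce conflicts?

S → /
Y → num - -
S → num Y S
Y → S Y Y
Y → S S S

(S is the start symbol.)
Augment with S' → S and build the canonical LR(0) collection (I0 = CLOSURE({[S' → . S]}), then GOTO on every symbol after a dot until no new states appear). It has 14 states:
  I0: { [S → . /], [S → . num Y S], [S' → . S] }  — shift
  I1: { [S → / .] }  — reduce
  I2: { [S' → S .] }  — accept
  I3: { [S → . /], [S → . num Y S], [S → num . Y S], [Y → . S S S], [Y → . S Y Y], [Y → . num - -] }  — shift
  I4: { [S → . /], [S → . num Y S], [Y → . S S S], [Y → . S Y Y], [Y → . num - -], [Y → S . S S], [Y → S . Y Y] }  — shift
  I5: { [S → . /], [S → . num Y S], [S → num Y . S] }  — shift
  I6: { [S → . /], [S → . num Y S], [S → num . Y S], [Y → . S S S], [Y → . S Y Y], [Y → . num - -], [Y → num . - -] }  — shift
  I7: { [Y → num - . -] }  — shift
  I8: { [Y → num - - .] }  — reduce
  I9: { [S → num Y S .] }  — reduce
  I10: { [S → . /], [S → . num Y S], [Y → . S S S], [Y → . S Y Y], [Y → . num - -], [Y → S . S S], [Y → S . Y Y], [Y → S S . S] }  — shift
  I11: { [S → . /], [S → . num Y S], [Y → . S S S], [Y → . S Y Y], [Y → . num - -], [Y → S Y . Y] }  — shift
  I12: { [Y → S Y Y .] }  — reduce
  I13: { [S → . /], [S → . num Y S], [Y → . S S S], [Y → . S Y Y], [Y → . num - -], [Y → S . S S], [Y → S . Y Y], [Y → S S . S], [Y → S S S .] }  — shift, reduce

No state contains more than one complete item.

Answer: No reduce-reduce conflicts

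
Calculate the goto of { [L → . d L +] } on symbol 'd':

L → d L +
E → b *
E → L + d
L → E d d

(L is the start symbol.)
{ [E → . L + d], [E → . b *], [L → . E d d], [L → . d L +], [L → d . L +] }

GOTO(I, 'd') = CLOSURE({ [A → αX.β] : [A → α.Xβ] ∈ I, X = 'd' })

Items with dot before 'd', with the dot advanced:
  [L → . d L +] → [L → d . L +]
Closure of the advanced items:
  [L → d . L +] has the dot before L: add [L → . d L +], [L → . E d d]
  [L → . E d d] has the dot before E: add [E → . b *], [E → . L + d]

GOTO = { [E → . L + d], [E → . b *], [L → . E d d], [L → . d L +], [L → d . L +] }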